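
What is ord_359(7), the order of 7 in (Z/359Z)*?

The order of 7 must divide p − 1 = 358 = 2 · 179.
Divisors: 1, 2, 179, 358.
Check each in increasing order: 7^1 ≡ 7;  7^2 ≡ 49;  7^179 ≡ 358;  7^358 ≡ 1.
Smallest exponent giving 1 is 358.

358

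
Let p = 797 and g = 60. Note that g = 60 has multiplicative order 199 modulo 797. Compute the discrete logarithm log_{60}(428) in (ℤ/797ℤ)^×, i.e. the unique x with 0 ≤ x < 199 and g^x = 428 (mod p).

56

Baby-step giant-step with m = ceil(sqrt(199)) = 15.
Baby table (60^j mod 797 for j=0..14):
  0:1  1:60  2:412  3:13  4:780  5:574  6:169  7:576
  8:289  9:603  10:315  11:569  12:666  13:110  14:224
Giant step factor: 60^(-15) ≡ 680 (mod 797).
Scan 428·680^i mod 797 for i = 0, 1, …:
  i=0: 428   i=1: 135   i=2: 145   i=3: 569
Match at i=3, j=11: x = 3·15 + 11 = 56.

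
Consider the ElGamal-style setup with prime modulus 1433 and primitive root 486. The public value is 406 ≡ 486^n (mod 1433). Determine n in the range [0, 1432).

764

Baby-step giant-step with m = ceil(sqrt(1432)) = 38.
Baby table (486^j mod 1433 for j=0..37):
  0:1  1:486  2:1184  3:791  4:382  5:795  6:893  7:1232
  8:1191  9:1327  10:72  11:600  12:701  13:1065  14:277  15:1353
  16:1244  17:1291  18:1205  19:966  20:885  21:210  22:317  23:731
  24:1315  25:1405  26:722  27:1240  28:780  29:768  30:668  31:790
  32:1329  33:1044  34:102  35:850  36:396  37:434
Giant step factor: 486^(-38) ≡ 21 (mod 1433).
Scan 406·21^i mod 1433 for i = 0, 1, …:
  i=0: 406   i=1: 1361   i=2: 1354   i=3: 1207
  i=4: 986   i=5: 644   i=6: 627   i=7: 270
  i=8: 1371   i=9: 131     …   i=19: 1110
  i=20: 382
Match at i=20, j=4: n = 20·38 + 4 = 764.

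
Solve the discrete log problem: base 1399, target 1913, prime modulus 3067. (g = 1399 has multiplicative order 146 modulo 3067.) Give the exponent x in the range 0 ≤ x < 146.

140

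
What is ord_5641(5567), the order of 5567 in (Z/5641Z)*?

1128

The order of 5567 must divide p − 1 = 5640 = 2^3 · 3 · 5 · 47.
Divisors: 1, 2, 3, 4, 5, 6, 8, 10, 12, 15, 20, 24, 30, 40, 47, 60, 94, 120, 141, 188, 235, 282, 376, 470, 564, 705, 940, 1128, 1410, 1880, 2820, 5640.
Check each in increasing order: 5567^1 ≡ 5567;  5567^2 ≡ 5476;  5567^3 ≡ 928;  5567^4 ≡ 4661;  5567^5 ≡ 4828;  5567^6 ≡ 3752;  5567^8 ≡ 1430;  5567^10 ≡ 972;  5567^12 ≡ 3209;  5567^15 ≡ 5145;  5567^20 ≡ 2737;  5567^24 ≡ 2856;  5567^30 ≡ 3453;  5567^40 ≡ 5562;  5567^47 ≡ 1984;  5567^60 ≡ 3776;  5567^94 ≡ 4479;  5567^120 ≡ 3369;  5567^141 ≡ 1761;  5567^188 ≡ 2045;  5567^235 ≡ 1401;  5567^282 ≡ 4212;  5567^376 ≡ 2044;  5567^470 ≡ 5374;  5567^564 ≡ 5640;  5567^705 ≡ 3880;  5567^940 ≡ 3597;  5567^1128 ≡ 1.
Smallest exponent giving 1 is 1128.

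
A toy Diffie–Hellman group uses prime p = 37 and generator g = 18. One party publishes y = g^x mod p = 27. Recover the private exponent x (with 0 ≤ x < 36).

Successive powers of 18 modulo 37:
  18^0=1  18^1=18  18^2=28  18^3=23  18^4=7  18^5=15
  18^6=11  18^7=13  18^8=12  18^9=31  18^10=3  18^11=17
  18^12=10  18^13=32  18^14=21  18^15=8  18^16=33  18^17=2
  18^18=36  18^19=19  18^20=9  18^21=14  18^22=30  18^23=22
  18^24=26  18^25=24  18^26=25  18^27=6  18^28=34  18^29=20
  18^30=27
So 18^30 ≡ 27 (mod 37), giving x = 30.

30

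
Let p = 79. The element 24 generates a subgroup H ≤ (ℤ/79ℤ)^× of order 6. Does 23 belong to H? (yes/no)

⟨24⟩ has order 6; its elements mod 79 are {1, 23, 24, 55, 56, 78}.
23 is in this set.

yes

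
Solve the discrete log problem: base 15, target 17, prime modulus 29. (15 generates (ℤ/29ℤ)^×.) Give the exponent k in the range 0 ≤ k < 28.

Successive powers of 15 modulo 29:
  15^0=1  15^1=15  15^2=22  15^3=11  15^4=20  15^5=10
  15^6=5  15^7=17
So 15^7 ≡ 17 (mod 29), giving k = 7.

7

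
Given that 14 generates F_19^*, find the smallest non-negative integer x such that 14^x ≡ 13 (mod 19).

11

Successive powers of 14 modulo 19:
  14^0=1  14^1=14  14^2=6  14^3=8  14^4=17  14^5=10
  14^6=7  14^7=3  14^8=4  14^9=18  14^10=5  14^11=13
So 14^11 ≡ 13 (mod 19), giving x = 11.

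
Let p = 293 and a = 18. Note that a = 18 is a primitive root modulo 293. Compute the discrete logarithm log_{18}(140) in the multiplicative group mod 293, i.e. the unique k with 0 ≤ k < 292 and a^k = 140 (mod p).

220

Baby-step giant-step with m = ceil(sqrt(292)) = 18.
Baby table (18^j mod 293 for j=0..17):
  0:1  1:18  2:31  3:265  4:82  5:11  6:198  7:48
  8:278  9:23  10:121  11:127  12:235  13:128  14:253  15:159
  16:225  17:241
Giant step factor: 18^(-18) ≡ 257 (mod 293).
Scan 140·257^i mod 293 for i = 0, 1, …:
  i=0: 140   i=1: 234   i=2: 73   i=3: 9
  i=4: 262   i=5: 237   i=6: 258   i=7: 88
  i=8: 55   i=9: 71   i=10: 81   i=11: 14
  i=12: 82
Match at i=12, j=4: k = 12·18 + 4 = 220.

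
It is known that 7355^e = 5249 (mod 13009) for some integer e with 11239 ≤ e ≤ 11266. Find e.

11260

Compute 7355^11239 mod 13009 = 9270, then multiply by 7355 repeatedly:
  7355^11239=9270  7355^11240=681  7355^11241=290  7355^11242=12483  7355^11243=7952
  7355^11244=11505  7355^11245=8739  7355^11246=10885  7355^11247=1789  7355^11248=5996
  7355^11249=70  7355^11250=7499  7355^11251=9994  7355^11252=5020  7355^11253=2558
  7355^11254=3076  7355^11255=1329  7355^11256=5036  7355^11257=3157  7355^11258=11679
  7355^11259=618  7355^11260=5249
Found 5249 at exponent 11260.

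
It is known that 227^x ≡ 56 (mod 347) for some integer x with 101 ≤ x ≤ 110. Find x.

108

Compute 227^101 mod 347 = 50, then multiply by 227 repeatedly:
  227^101=50  227^102=246  227^103=322  227^104=224  227^105=186
  227^106=235  227^107=254  227^108=56
Found 56 at exponent 108.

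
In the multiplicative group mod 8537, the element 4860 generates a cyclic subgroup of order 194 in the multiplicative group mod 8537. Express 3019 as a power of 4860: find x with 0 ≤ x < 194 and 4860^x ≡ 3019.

55

Baby-step giant-step with m = ceil(sqrt(194)) = 14.
Baby table (4860^j mod 8537 for j=0..13):
  0:1  1:4860  2:6258  3:5086  4:3345  5:2252  6:286  7:6966
  8:5555  9:3306  10:526  11:3797  12:4963  13:3155
Giant step factor: 4860^(-14) ≡ 1198 (mod 8537).
Scan 3019·1198^i mod 8537 for i = 0, 1, …:
  i=0: 3019   i=1: 5611   i=2: 3359   i=3: 3155
Match at i=3, j=13: x = 3·14 + 13 = 55.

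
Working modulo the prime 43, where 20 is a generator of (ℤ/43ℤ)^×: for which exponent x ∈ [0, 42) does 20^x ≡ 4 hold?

6

Baby-step giant-step with m = ceil(sqrt(42)) = 7.
Baby table (20^j mod 43 for j=0..6):
  0:1  1:20  2:13  3:2  4:40  5:26  6:4
Giant step factor: 20^(-7) ≡ 7 (mod 43).
Scan 4·7^i mod 43 for i = 0, 1, …:
  i=0: 4
Match at i=0, j=6: x = 0·7 + 6 = 6.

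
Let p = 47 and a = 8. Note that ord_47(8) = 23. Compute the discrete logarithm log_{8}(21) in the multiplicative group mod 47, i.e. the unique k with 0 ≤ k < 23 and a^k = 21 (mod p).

18

Successive powers of 8 modulo 47:
  8^0=1  8^1=8  8^2=17  8^3=42  8^4=7  8^5=9
  8^6=25  8^7=12  8^8=2  8^9=16  8^10=34  8^11=37
  8^12=14  8^13=18  8^14=3  8^15=24  8^16=4  8^17=32
  8^18=21
So 8^18 ≡ 21 (mod 47), giving k = 18.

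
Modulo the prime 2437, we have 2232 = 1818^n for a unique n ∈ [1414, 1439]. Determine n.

Compute 1818^1414 mod 2437 = 2159, then multiply by 1818 repeatedly:
  1818^1414=2159  1818^1415=1492  1818^1416=75  1818^1417=2315  1818^1418=2408
  1818^1419=892  1818^1420=1051  1818^1421=110  1818^1422=146  1818^1423=2232
Found 2232 at exponent 1423.

1423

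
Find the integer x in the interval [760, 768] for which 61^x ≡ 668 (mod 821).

Compute 61^760 mod 821 = 159, then multiply by 61 repeatedly:
  61^760=159  61^761=668
Found 668 at exponent 761.

761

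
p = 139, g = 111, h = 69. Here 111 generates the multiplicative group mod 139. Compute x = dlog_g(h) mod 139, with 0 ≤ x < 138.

134

Baby-step giant-step with m = ceil(sqrt(138)) = 12.
Baby table (111^j mod 139 for j=0..11):
  0:1  1:111  2:89  3:10  4:137  5:56  6:100  7:119
  8:4  9:27  10:78  11:40
Giant step factor: 111^(-12) ≡ 52 (mod 139).
Scan 69·52^i mod 139 for i = 0, 1, …:
  i=0: 69   i=1: 113   i=2: 38   i=3: 30
  i=4: 31   i=5: 83   i=6: 7   i=7: 86
  i=8: 24   i=9: 136   i=10: 122   i=11: 89
Match at i=11, j=2: x = 11·12 + 2 = 134.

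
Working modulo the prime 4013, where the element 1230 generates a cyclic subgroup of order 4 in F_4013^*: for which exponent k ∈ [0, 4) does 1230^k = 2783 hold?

3

Successive powers of 1230 modulo 4013:
  1230^0=1  1230^1=1230  1230^2=4012  1230^3=2783
So 1230^3 ≡ 2783 (mod 4013), giving k = 3.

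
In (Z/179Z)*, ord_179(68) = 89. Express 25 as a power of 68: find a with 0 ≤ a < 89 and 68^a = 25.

8

Baby-step giant-step with m = ceil(sqrt(89)) = 10.
Baby table (68^j mod 179 for j=0..9):
  0:1  1:68  2:149  3:108  4:5  5:161  6:29  7:3
  8:25  9:89
Giant step factor: 68^(-10) ≡ 100 (mod 179).
Scan 25·100^i mod 179 for i = 0, 1, …:
  i=0: 25
Match at i=0, j=8: a = 0·10 + 8 = 8.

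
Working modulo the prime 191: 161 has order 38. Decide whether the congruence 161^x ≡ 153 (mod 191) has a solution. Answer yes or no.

153 ∈ ⟨161⟩ iff 153^38 ≡ 1 (mod 191), since |⟨161⟩| = 38.
153^38 mod 191 = 1.
Since 1 = 1, 153 lies in the subgroup.

yes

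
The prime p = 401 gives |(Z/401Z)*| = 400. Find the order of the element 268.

The order of 268 must divide p − 1 = 400 = 2^4 · 5^2.
Divisors: 1, 2, 4, 5, 8, 10, 16, 20, 25, 40, 50, 80, 100, 200, 400.
Check each in increasing order: 268^1 ≡ 268;  268^2 ≡ 45;  268^4 ≡ 20;  268^5 ≡ 147;  268^8 ≡ 400;  268^10 ≡ 356;  268^16 ≡ 1.
Smallest exponent giving 1 is 16.

16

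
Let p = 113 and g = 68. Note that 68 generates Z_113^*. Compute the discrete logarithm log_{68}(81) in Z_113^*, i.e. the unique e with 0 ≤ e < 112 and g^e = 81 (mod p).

Successive powers of 68 modulo 113:
  68^0=1  68^1=68  68^2=104  68^3=66  68^4=81
So 68^4 ≡ 81 (mod 113), giving e = 4.

4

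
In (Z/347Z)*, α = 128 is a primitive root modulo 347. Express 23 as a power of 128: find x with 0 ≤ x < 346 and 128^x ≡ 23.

Successive powers of 128 modulo 347:
  128^0=1  128^1=128  128^2=75  128^3=231  128^4=73  128^5=322
  128^6=270  128^7=207  128^8=124  128^9=257  128^10=278  128^11=190
  128^12=30  128^13=23
So 128^13 ≡ 23 (mod 347), giving x = 13.

13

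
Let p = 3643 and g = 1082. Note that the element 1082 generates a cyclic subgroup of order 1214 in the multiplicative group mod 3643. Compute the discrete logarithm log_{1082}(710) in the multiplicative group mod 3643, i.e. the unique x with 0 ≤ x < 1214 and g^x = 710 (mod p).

472

Baby-step giant-step with m = ceil(sqrt(1214)) = 35.
Baby table (1082^j mod 3643 for j=0..34):
  0:1  1:1082  2:1321  3:1266  4:44  5:249  6:3479  7:1059
  8:1936  9:27  10:70  11:2880  12:1395  13:1188  14:3080  15:2858
  16:3092  17:1270  18:729  19:1890  20:1257  21:1235  22:2932  23:3014
  24:663  25:3338  26:1503  27:1468  28:28  29:1152  30:558  31:2661
  32:1232  33:3329  34:2694
Giant step factor: 1082^(-35) ≡ 1298 (mod 3643).
Scan 710·1298^i mod 3643 for i = 0, 1, …:
  i=0: 710   i=1: 3544   i=2: 2646   i=3: 2802
  i=4: 1282   i=5: 2828   i=6: 2243   i=7: 657
  i=8: 324   i=9: 1607   i=10: 2090   i=11: 2428
  i=12: 349   i=13: 1270
Match at i=13, j=17: x = 13·35 + 17 = 472.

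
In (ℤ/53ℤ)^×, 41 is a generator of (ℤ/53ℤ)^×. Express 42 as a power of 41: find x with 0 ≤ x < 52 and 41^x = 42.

Baby-step giant-step with m = ceil(sqrt(52)) = 8.
Baby table (41^j mod 53 for j=0..7):
  0:1  1:41  2:38  3:21  4:13  5:3  6:17  7:8
Giant step factor: 41^(-8) ≡ 16 (mod 53).
Scan 42·16^i mod 53 for i = 0, 1, …:
  i=0: 42   i=1: 36   i=2: 46   i=3: 47
  i=4: 10   i=5: 1
Match at i=5, j=0: x = 5·8 + 0 = 40.

40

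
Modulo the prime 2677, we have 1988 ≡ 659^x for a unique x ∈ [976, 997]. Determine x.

Compute 659^976 mod 2677 = 1545, then multiply by 659 repeatedly:
  659^976=1545  659^977=895  659^978=865  659^979=2511  659^980=363
  659^981=964  659^982=827  659^983=1562  659^984=1390  659^985=476
  659^986=475  659^987=2493  659^988=1886  659^989=746  659^990=1723
  659^991=409  659^992=1831  659^993=1979  659^994=462  659^995=1957
  659^996=2026  659^997=1988
Found 1988 at exponent 997.

997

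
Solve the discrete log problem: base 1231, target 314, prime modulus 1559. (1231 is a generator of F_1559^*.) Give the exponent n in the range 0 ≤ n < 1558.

Baby-step giant-step with m = ceil(sqrt(1558)) = 40.
Baby table (1231^j mod 1559 for j=0..39):
  0:1  1:1231  2:13  3:413  4:169  5:692  6:638  7:1201
  8:499  9:23  10:251  11:299  12:145  13:769  14:326  15:643
  16:1120  17:564  18:529  19:1096  20:641  21:217  22:538  23:1262
  24:758  25:816  26:500  27:1254  28:264  29:712  30:314  31:1461
  32:964  33:285  34:60  35:587  36:780  37:1395  38:786  39:986
Giant step factor: 1231^(-40) ≡ 738 (mod 1559).
Scan 314·738^i mod 1559 for i = 0, 1, …:
  i=0: 314
Match at i=0, j=30: n = 0·40 + 30 = 30.

30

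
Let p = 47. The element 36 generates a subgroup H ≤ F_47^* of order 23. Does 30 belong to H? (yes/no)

no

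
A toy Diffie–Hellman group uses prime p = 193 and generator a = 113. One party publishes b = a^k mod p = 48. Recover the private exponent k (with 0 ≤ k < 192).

Baby-step giant-step with m = ceil(sqrt(192)) = 14.
Baby table (113^j mod 193 for j=0..13):
  0:1  1:113  2:31  3:29  4:189  5:127  6:69  7:77
  8:16  9:71  10:110  11:78  12:129  13:102
Giant step factor: 113^(-14) ≡ 25 (mod 193).
Scan 48·25^i mod 193 for i = 0, 1, …:
  i=0: 48   i=1: 42   i=2: 85   i=3: 2
  i=4: 50   i=5: 92   i=6: 177   i=7: 179
  i=8: 36   i=9: 128   i=10: 112   i=11: 98
  i=12: 134   i=13: 69
Match at i=13, j=6: k = 13·14 + 6 = 188.

188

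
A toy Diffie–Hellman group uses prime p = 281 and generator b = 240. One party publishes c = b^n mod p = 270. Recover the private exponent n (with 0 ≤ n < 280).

11

Baby-step giant-step with m = ceil(sqrt(280)) = 17.
Baby table (240^j mod 281 for j=0..16):
  0:1  1:240  2:276  3:205  4:25  5:99  6:156  7:67
  8:63  9:227  10:247  11:270  12:170  13:55  14:274  15:6
  16:35
Giant step factor: 240^(-17) ≡ 103 (mod 281).
Scan 270·103^i mod 281 for i = 0, 1, …:
  i=0: 270
Match at i=0, j=11: n = 0·17 + 11 = 11.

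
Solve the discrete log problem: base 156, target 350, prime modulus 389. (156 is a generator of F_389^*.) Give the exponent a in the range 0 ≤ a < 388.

Baby-step giant-step with m = ceil(sqrt(388)) = 20.
Baby table (156^j mod 389 for j=0..19):
  0:1  1:156  2:218  3:165  4:66  5:182  6:384  7:387
  8:77  9:342  10:59  11:257  12:25  13:10  14:4  15:235
  16:94  17:271  18:264  19:339
Giant step factor: 156^(-20) ≡ 175 (mod 389).
Scan 350·175^i mod 389 for i = 0, 1, …:
  i=0: 350   i=1: 177   i=2: 244   i=3: 299
  i=4: 199   i=5: 204   i=6: 301   i=7: 160
  i=8: 381   i=9: 156
Match at i=9, j=1: a = 9·20 + 1 = 181.

181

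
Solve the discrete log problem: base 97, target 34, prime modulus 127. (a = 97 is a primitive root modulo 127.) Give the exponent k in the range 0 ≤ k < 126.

44

Baby-step giant-step with m = ceil(sqrt(126)) = 12.
Baby table (97^j mod 127 for j=0..11):
  0:1  1:97  2:11  3:51  4:121  5:53  6:61  7:75
  8:36  9:63  10:15  11:58
Giant step factor: 97^(-12) ≡ 117 (mod 127).
Scan 34·117^i mod 127 for i = 0, 1, …:
  i=0: 34   i=1: 41   i=2: 98   i=3: 36
Match at i=3, j=8: k = 3·12 + 8 = 44.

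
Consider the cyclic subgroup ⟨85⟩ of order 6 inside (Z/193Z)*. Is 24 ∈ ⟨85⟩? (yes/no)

no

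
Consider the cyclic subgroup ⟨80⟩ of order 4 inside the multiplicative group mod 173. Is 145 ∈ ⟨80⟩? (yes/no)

145 ∈ ⟨80⟩ iff 145^4 ≡ 1 (mod 173), since |⟨80⟩| = 4.
145^4 mod 173 = 160.
Since 160 ≠ 1, 145 does not lie in the subgroup.

no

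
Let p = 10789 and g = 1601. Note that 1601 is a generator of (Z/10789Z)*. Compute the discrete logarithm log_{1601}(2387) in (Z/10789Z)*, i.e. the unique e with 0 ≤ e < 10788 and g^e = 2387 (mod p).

Baby-step giant-step with m = ceil(sqrt(10788)) = 104.
Baby table (1601^j mod 10789 for j=0..103):
  0:1  1:1601  2:6208  3:2339  4:956  5:9307  6:898  7:2761
  8:7660  9:7356  10:6157  11:7000  12:8018  13:8697  14:6087  15:2820
  16:5018  17:6802  18:3901  19:9459  20:6892  21:7734  22:7151  23:1622
  24:7462  25:3239  26:6919  27:7805  28:2143  29:41  30:907  31:6381
  32:9587  33:6829  34:3972  35:4451  36:5311  37:1179  38:10293  39:4290
  40:6486  41:5068  42:540  43:1420  44:7730  45:747  46:9157  47:8895
  48:10204  49:2058  50:4213  51:1888  52:1768  53:3850  54:3331  55:3165
  56:7124  57:1551  58:1681  59:4820  60:2685  61:4663  62:10264  63:1017
  64:9867  65:1971  66:5183  67:1242  68:3266  69:6990  70:2797  71:562
  72:4275  73:4049  74:9049  75:8611  76:8658  77:8382  78:8855  79:109
  80:1885  81:7754  82:6804  83:7103  84:297  85:781  86:9646  87:4187
  88:3418  89:2195  90:7770  91:53  92:9330  93:5354  94:5288  95:7512
  96:7766  97:4438  98:6076  99:6787  100:1464  101:2651  102:4174  103:4183
Giant step factor: 1601^(-104) ≡ 7996 (mod 10789).
Scan 2387·7996^i mod 10789 for i = 0, 1, …:
  i=0: 2387   i=1: 711   i=2: 10142   i=3: 5308
  i=4: 9631   i=5: 8383   i=6: 9200   i=7: 3798
  i=8: 8562   i=9: 5547     …   i=21: 9026
  i=22: 4275
Match at i=22, j=72: e = 22·104 + 72 = 2360.

2360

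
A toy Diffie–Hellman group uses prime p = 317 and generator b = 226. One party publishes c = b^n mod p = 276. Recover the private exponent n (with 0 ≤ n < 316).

111

Baby-step giant-step with m = ceil(sqrt(316)) = 18.
Baby table (226^j mod 317 for j=0..17):
  0:1  1:226  2:39  3:255  4:253  5:118  6:40  7:164
  8:292  9:56  10:293  11:282  12:15  13:220  14:268  15:21
  16:308  17:185
Giant step factor: 226^(-18) ≡ 289 (mod 317).
Scan 276·289^i mod 317 for i = 0, 1, …:
  i=0: 276   i=1: 197   i=2: 190   i=3: 69
  i=4: 287   i=5: 206   i=6: 255
Match at i=6, j=3: n = 6·18 + 3 = 111.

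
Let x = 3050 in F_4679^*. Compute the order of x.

The order of 3050 must divide p − 1 = 4678 = 2 · 2339.
Divisors: 1, 2, 2339, 4678.
Check each in increasing order: 3050^1 ≡ 3050;  3050^2 ≡ 648;  3050^2339 ≡ 4678;  3050^4678 ≡ 1.
Smallest exponent giving 1 is 4678.

4678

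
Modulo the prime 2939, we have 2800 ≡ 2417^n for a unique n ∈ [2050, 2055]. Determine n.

2050

Compute 2417^2050 mod 2939 = 2800, then multiply by 2417 repeatedly:
  2417^2050=2800
Found 2800 at exponent 2050.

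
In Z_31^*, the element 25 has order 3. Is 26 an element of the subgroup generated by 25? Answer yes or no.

⟨25⟩ has order 3; its elements mod 31 are {1, 5, 25}.
26 is not in this set.

no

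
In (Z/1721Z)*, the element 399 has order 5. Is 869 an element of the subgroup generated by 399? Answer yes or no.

⟨399⟩ has order 5; its elements mod 1721 are {1, 399, 810, 869, 1363}.
869 is in this set.

yes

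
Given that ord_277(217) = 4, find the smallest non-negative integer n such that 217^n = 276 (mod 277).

Successive powers of 217 modulo 277:
  217^0=1  217^1=217  217^2=276
So 217^2 ≡ 276 (mod 277), giving n = 2.

2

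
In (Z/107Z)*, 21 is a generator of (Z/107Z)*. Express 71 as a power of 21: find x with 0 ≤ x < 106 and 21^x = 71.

43

Baby-step giant-step with m = ceil(sqrt(106)) = 11.
Baby table (21^j mod 107 for j=0..10):
  0:1  1:21  2:13  3:59  4:62  5:18  6:57  7:20
  8:99  9:46  10:3
Giant step factor: 21^(-11) ≡ 17 (mod 107).
Scan 71·17^i mod 107 for i = 0, 1, …:
  i=0: 71   i=1: 30   i=2: 82   i=3: 3
Match at i=3, j=10: x = 3·11 + 10 = 43.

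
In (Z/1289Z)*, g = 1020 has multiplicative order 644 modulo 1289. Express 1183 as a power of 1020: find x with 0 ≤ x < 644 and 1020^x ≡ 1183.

453

Baby-step giant-step with m = ceil(sqrt(644)) = 26.
Baby table (1020^j mod 1289 for j=0..25):
  0:1  1:1020  2:177  3:80  4:393  5:1270  6:1244  7:504
  8:1058  9:267  10:361  11:855  12:736  13:522  14:83  15:875
  16:512  17:195  18:394  19:1001  20:132  21:584  22:162  23:248
  24:316  25:70
Giant step factor: 1020^(-26) ≡ 462 (mod 1289).
Scan 1183·462^i mod 1289 for i = 0, 1, …:
  i=0: 1183   i=1: 10   i=2: 753   i=3: 1145
  i=4: 500   i=5: 269   i=6: 534   i=7: 509
  i=8: 560   i=9: 920     …   i=16: 1249
  i=17: 855
Match at i=17, j=11: x = 17·26 + 11 = 453.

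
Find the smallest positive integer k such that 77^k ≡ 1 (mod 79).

78

The order of 77 must divide p − 1 = 78 = 2 · 3 · 13.
Divisors: 1, 2, 3, 6, 13, 26, 39, 78.
Check each in increasing order: 77^1 ≡ 77;  77^2 ≡ 4;  77^3 ≡ 71;  77^6 ≡ 64;  77^13 ≡ 24;  77^26 ≡ 23;  77^39 ≡ 78;  77^78 ≡ 1.
Smallest exponent giving 1 is 78.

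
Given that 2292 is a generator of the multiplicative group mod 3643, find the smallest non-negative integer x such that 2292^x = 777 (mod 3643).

346

Baby-step giant-step with m = ceil(sqrt(3642)) = 61.
Baby table (2292^j mod 3643 for j=0..60):
  0:1  1:2292  2:58  3:1788  4:3364  5:1700  6:2033  7:239
  8:1338  9:2933  10:1101  11:2536  12:1927  13:1368  14:2476  15:2841
  16:1531  17:843  18:1366  19:1535  20:2725  21:1598  22:1401  23:1609
  24:1112  25:2247  26:2565  27:2821  28:3050  29:3326  30:2036  31:3472
  32:1512  33:1011  34:264  35:350  36:740  37:2085  38:2847  39:711
  40:1191  41:1165  42:3504  43:1996  44:2867  45:2835  46:2351  47:495
  48:1567  49:3209  50:3454  51:329  52:3610  53:867  54:1729  55:2927
  56:1921  57:2188  58:2128  59:3042  60:3205
Giant step factor: 2292^(-61) ≡ 1263 (mod 3643).
Scan 777·1263^i mod 3643 for i = 0, 1, …:
  i=0: 777   i=1: 1384   i=2: 2995   i=3: 1251
  i=4: 2594   i=5: 1165
Match at i=5, j=41: x = 5·61 + 41 = 346.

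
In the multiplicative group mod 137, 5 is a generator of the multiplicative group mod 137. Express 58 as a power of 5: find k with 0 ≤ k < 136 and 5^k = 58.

63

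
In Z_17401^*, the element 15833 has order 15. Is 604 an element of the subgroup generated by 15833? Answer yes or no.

yes

⟨15833⟩ has order 15; its elements mod 17401 are {1, 455, 604, 2273, 3141, 4762, 5083, 7556, 8986, 9983, 13805, 15614, 15833, 16796, 16915}.
604 is in this set.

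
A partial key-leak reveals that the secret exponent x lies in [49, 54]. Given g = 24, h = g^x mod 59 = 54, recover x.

Compute 24^49 mod 59 = 13, then multiply by 24 repeatedly:
  24^49=13  24^50=17  24^51=54
Found 54 at exponent 51.

51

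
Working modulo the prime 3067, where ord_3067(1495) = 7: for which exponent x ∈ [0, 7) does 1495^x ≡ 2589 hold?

6

Successive powers of 1495 modulo 3067:
  1495^0=1  1495^1=1495  1495^2=2249  1495^3=823  1495^4=518  1495^5=1526
  1495^6=2589
So 1495^6 ≡ 2589 (mod 3067), giving x = 6.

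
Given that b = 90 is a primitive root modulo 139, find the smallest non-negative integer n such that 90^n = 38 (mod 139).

2

Successive powers of 90 modulo 139:
  90^0=1  90^1=90  90^2=38
So 90^2 ≡ 38 (mod 139), giving n = 2.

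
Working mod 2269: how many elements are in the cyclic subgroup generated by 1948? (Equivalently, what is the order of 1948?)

The order of 1948 must divide p − 1 = 2268 = 2^2 · 3^4 · 7.
Divisors: 1, 2, 3, 4, 6, 7, 9, 12, 14, 18, 21, 27, 28, 36, 42, 54, 63, 81, 84, 108, 126, 162, 189, 252, 324, 378, 567, 756, 1134, 2268.
Check each in increasing order: 1948^1 ≡ 1948;  1948^2 ≡ 936;  1948^3 ≡ 1321;  1948^4 ≡ 262;  1948^6 ≡ 180;  1948^7 ≡ 1214;  1948^9 ≡ 1804;  1948^12 ≡ 634;  1948^14 ≡ 1215;  1948^18 ≡ 670;  1948^21 ≡ 160;  1948^27 ≡ 1572;  1948^28 ≡ 1375;  1948^36 ≡ 1907;  1948^42 ≡ 641;  1948^54 ≡ 243;  1948^63 ≡ 455;  1948^81 ≡ 804;  1948^84 ≡ 192;  1948^108 ≡ 55;  1948^126 ≡ 546;  1948^162 ≡ 2020;  1948^189 ≡ 1109;  1948^252 ≡ 877;  1948^324 ≡ 738;  1948^378 ≡ 83;  1948^567 ≡ 1287;  1948^756 ≡ 82;  1948^1134 ≡ 2268;  1948^2268 ≡ 1.
Smallest exponent giving 1 is 2268.

2268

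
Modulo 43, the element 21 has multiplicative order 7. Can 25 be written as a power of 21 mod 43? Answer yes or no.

no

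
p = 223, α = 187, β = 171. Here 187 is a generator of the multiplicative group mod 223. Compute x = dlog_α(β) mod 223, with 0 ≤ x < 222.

6

Successive powers of 187 modulo 223:
  187^0=1  187^1=187  187^2=181  187^3=174  187^4=203  187^5=51
  187^6=171
So 187^6 ≡ 171 (mod 223), giving x = 6.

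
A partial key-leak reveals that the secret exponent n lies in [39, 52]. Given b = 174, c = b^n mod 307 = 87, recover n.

40

Compute 174^39 mod 307 = 154, then multiply by 174 repeatedly:
  174^39=154  174^40=87
Found 87 at exponent 40.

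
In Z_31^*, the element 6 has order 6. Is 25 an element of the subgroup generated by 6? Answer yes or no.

yes

⟨6⟩ has order 6; its elements mod 31 are {1, 5, 6, 25, 26, 30}.
25 is in this set.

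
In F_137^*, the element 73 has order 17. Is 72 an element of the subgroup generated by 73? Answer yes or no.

yes

72 ∈ ⟨73⟩ iff 72^17 ≡ 1 (mod 137), since |⟨73⟩| = 17.
72^17 mod 137 = 1.
Since 1 = 1, 72 lies in the subgroup.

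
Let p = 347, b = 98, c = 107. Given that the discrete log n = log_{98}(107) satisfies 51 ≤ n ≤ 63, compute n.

Compute 98^51 mod 347 = 291, then multiply by 98 repeatedly:
  98^51=291  98^52=64  98^53=26  98^54=119  98^55=211
  98^56=205  98^57=311  98^58=289  98^59=215  98^60=250
  98^61=210  98^62=107
Found 107 at exponent 62.

62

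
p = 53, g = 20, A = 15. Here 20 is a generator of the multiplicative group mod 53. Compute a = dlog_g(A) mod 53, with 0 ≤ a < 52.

48

Baby-step giant-step with m = ceil(sqrt(52)) = 8.
Baby table (20^j mod 53 for j=0..7):
  0:1  1:20  2:29  3:50  4:46  5:19  6:9  7:21
Giant step factor: 20^(-8) ≡ 13 (mod 53).
Scan 15·13^i mod 53 for i = 0, 1, …:
  i=0: 15   i=1: 36   i=2: 44   i=3: 42
  i=4: 16   i=5: 49   i=6: 1
Match at i=6, j=0: a = 6·8 + 0 = 48.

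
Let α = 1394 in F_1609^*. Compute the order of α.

1608

The order of 1394 must divide p − 1 = 1608 = 2^3 · 3 · 67.
Divisors: 1, 2, 3, 4, 6, 8, 12, 24, 67, 134, 201, 268, 402, 536, 804, 1608.
Check each in increasing order: 1394^1 ≡ 1394;  1394^2 ≡ 1173;  1394^3 ≡ 418;  1394^4 ≡ 234;  1394^6 ≡ 952;  1394^8 ≡ 50;  1394^12 ≡ 437;  1394^24 ≡ 1107;  1394^67 ≡ 1161;  1394^134 ≡ 1188;  1394^201 ≡ 355;  1394^268 ≡ 251;  1394^402 ≡ 523;  1394^536 ≡ 250;  1394^804 ≡ 1608;  1394^1608 ≡ 1.
Smallest exponent giving 1 is 1608.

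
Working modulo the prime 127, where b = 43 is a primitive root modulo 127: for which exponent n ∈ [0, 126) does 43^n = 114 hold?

59

Baby-step giant-step with m = ceil(sqrt(126)) = 12.
Baby table (43^j mod 127 for j=0..11):
  0:1  1:43  2:71  3:5  4:88  5:101  6:25  7:59
  8:124  9:125  10:41  11:112
Giant step factor: 43^(-12) ≡ 38 (mod 127).
Scan 114·38^i mod 127 for i = 0, 1, …:
  i=0: 114   i=1: 14   i=2: 24   i=3: 23
  i=4: 112
Match at i=4, j=11: n = 4·12 + 11 = 59.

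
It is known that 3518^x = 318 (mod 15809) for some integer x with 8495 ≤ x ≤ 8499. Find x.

8495

Compute 3518^8495 mod 15809 = 318, then multiply by 3518 repeatedly:
  3518^8495=318
Found 318 at exponent 8495.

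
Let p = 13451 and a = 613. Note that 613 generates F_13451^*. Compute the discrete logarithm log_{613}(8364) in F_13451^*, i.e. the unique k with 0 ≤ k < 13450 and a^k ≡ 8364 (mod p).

9591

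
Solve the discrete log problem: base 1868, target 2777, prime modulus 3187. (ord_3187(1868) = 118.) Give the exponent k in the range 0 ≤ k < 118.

8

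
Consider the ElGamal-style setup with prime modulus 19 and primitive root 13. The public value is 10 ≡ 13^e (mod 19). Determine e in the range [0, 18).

7

Successive powers of 13 modulo 19:
  13^0=1  13^1=13  13^2=17  13^3=12  13^4=4  13^5=14
  13^6=11  13^7=10
So 13^7 ≡ 10 (mod 19), giving e = 7.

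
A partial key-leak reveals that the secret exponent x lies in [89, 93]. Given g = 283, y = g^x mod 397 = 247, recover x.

91

Compute 283^89 mod 397 = 285, then multiply by 283 repeatedly:
  283^89=285  283^90=64  283^91=247
Found 247 at exponent 91.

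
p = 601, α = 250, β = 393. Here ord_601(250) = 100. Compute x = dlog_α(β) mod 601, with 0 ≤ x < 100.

89

Baby-step giant-step with m = ceil(sqrt(100)) = 10.
Baby table (250^j mod 601 for j=0..9):
  0:1  1:250  2:597  3:202  4:16  5:394  6:537  7:227
  8:256  9:294
Giant step factor: 250^(-10) ≡ 287 (mod 601).
Scan 393·287^i mod 601 for i = 0, 1, …:
  i=0: 393   i=1: 404   i=2: 556   i=3: 307
  i=4: 363   i=5: 208   i=6: 197   i=7: 45
  i=8: 294
Match at i=8, j=9: x = 8·10 + 9 = 89.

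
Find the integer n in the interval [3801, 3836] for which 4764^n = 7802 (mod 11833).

Compute 4764^3801 mod 11833 = 8451, then multiply by 4764 repeatedly:
  4764^3801=8451  4764^3802=4698  4764^3803=5069  4764^3804=9396  4764^3805=10138
  4764^3806=6959  4764^3807=8443  4764^3808=2085  4764^3809=5053  4764^3810=4170
  4764^3811=10106  4764^3812=8340  4764^3813=8379  4764^3814=4847  4764^3815=4925
  4764^3816=9694  4764^3817=9850  4764^3818=7555  4764^3819=7867  4764^3820=3277
  4764^3821=3901  4764^3822=6554  4764^3823=7802
Found 7802 at exponent 3823.

3823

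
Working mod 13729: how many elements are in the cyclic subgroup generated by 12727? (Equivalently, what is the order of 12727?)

The order of 12727 must divide p − 1 = 13728 = 2^5 · 3 · 11 · 13.
Divisors: 1, 2, 3, 4, 6, 8, 11, 12, 13, 16, 22, 24, 26, 32, 33, 39, 44, 48, 52, 66, 78, 88, 96, 104, 132, 143, 156, 176, 208, 264, 286, 312, 352, 416, 429, 528, 572, 624, 858, 1056, 1144, 1248, 1716, 2288, 3432, 4576, 6864, 13728.
Check each in increasing order: 12727^1 ≡ 12727;  12727^2 ≡ 1787;  12727^3 ≡ 7925;  12727^4 ≡ 8241;  12727^6 ≡ 9179;  12727^8 ≡ 10447;  12727^11 ≡ 6605;  12727^12 ≡ 12897;  12727^13 ≡ 9924;  12727^16 ≡ 7988;  12727^22 ≡ 8992;  12727^24 ≡ 5774;  12727^26 ≡ 7659;  12727^32 ≡ 9481;  12727^33 ≡ 506;  12727^39 ≡ 4172;  12727^44 ≡ 5983;  12727^48 ≡ 5064;  12727^52 ≡ 9993;  12727^66 ≡ 8914;  12727^78 ≡ 10941;  12727^88 ≡ 4786;  12727^96 ≡ 12053;  12727^104 ≡ 9032;  12727^132 ≡ 9673;  12727^143 ≡ 9128;  12727^156 ≡ 2330;  12727^176 ≡ 5824;  12727^208 ≡ 13035;  12727^264 ≡ 3794;  12727^286 ≡ 12812;  12727^312 ≡ 5945;  12727^352 ≡ 8346;  12727^416 ≡ 1121;  12727^429 ≡ 4314;  12727^528 ≡ 6444;  12727^572 ≡ 3420;  12727^624 ≡ 4579;  12727^858 ≡ 7801;  12727^1056 ≡ 8640;  12727^1144 ≡ 13021;  12727^1248 ≡ 3058;  12727^1716 ≡ 8673;  12727^2288 ≡ 7020;  12727^3432 ≡ 13467;  12727^4576 ≡ 7019;  12727^6864 ≡ 13728;  12727^13728 ≡ 1.
Smallest exponent giving 1 is 13728.

13728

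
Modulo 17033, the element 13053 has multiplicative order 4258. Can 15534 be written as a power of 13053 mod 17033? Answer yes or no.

15534 ∈ ⟨13053⟩ iff 15534^4258 ≡ 1 (mod 17033), since |⟨13053⟩| = 4258.
15534^4258 mod 17033 = 1.
Since 1 = 1, 15534 lies in the subgroup.

yes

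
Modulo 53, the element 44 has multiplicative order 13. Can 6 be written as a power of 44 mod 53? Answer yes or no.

no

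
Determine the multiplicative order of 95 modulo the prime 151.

The order of 95 must divide p − 1 = 150 = 2 · 3 · 5^2.
Divisors: 1, 2, 3, 5, 6, 10, 15, 25, 30, 50, 75, 150.
Check each in increasing order: 95^1 ≡ 95;  95^2 ≡ 116;  95^3 ≡ 148;  95^5 ≡ 105;  95^6 ≡ 9;  95^10 ≡ 2;  95^15 ≡ 59;  95^25 ≡ 118;  95^30 ≡ 8;  95^50 ≡ 32;  95^75 ≡ 1.
Smallest exponent giving 1 is 75.

75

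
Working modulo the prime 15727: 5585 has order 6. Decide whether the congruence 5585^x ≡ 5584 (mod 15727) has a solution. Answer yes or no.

yes

5584 ∈ ⟨5585⟩ iff 5584^6 ≡ 1 (mod 15727), since |⟨5585⟩| = 6.
5584^6 mod 15727 = 1.
Since 1 = 1, 5584 lies in the subgroup.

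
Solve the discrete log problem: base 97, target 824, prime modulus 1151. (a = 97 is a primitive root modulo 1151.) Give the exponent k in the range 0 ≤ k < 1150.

205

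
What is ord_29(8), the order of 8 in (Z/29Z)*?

28

The order of 8 must divide p − 1 = 28 = 2^2 · 7.
Divisors: 1, 2, 4, 7, 14, 28.
Check each in increasing order: 8^1 ≡ 8;  8^2 ≡ 6;  8^4 ≡ 7;  8^7 ≡ 17;  8^14 ≡ 28;  8^28 ≡ 1.
Smallest exponent giving 1 is 28.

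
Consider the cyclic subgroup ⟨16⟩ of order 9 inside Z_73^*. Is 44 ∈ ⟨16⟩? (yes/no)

no

44 ∈ ⟨16⟩ iff 44^9 ≡ 1 (mod 73), since |⟨16⟩| = 9.
44^9 mod 73 = 22.
Since 22 ≠ 1, 44 does not lie in the subgroup.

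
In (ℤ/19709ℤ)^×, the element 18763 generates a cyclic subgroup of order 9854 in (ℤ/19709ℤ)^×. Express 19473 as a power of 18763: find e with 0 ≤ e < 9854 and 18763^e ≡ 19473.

Baby-step giant-step with m = ceil(sqrt(9854)) = 100.
Baby table (18763^j mod 19709 for j=0..99):
  0:1  1:18763  2:8011  3:9559  4:3617  5:7684  6:3557  7:5317
  8:15622  9:3338  10:15401  11:15314  12:18780  13:11638  14:7783  15:8448
  16:10046  17:15931  18:6659  19:7466  20:12695  21:13020  22:1205  23:3192
  24:15554  25:8539  26:2796  27:15699  28:9332  29:1560  30:2415  31:1654
  32:12036  33:5746  34:3968  35:10691  36:16740  37:9996  38:4104  39:289
  40:2532  41:9226  42:3291  43:736  44:13268  45:3105  46:19020  47:1397
  48:18650  49:16364  50:10930  51:7445  52:12852  53:2461  54:17265  55:6071
  56:11862  57:12678  58:9393  59:2981  60:18070  61:13192  62:15874  63:1454
  64:4146  65:19684  66:3941  67:16524  68:17242  69:8120  70:4990  71:9620
  72:5038  73:3630  74:15095  75:9155  76:11330  77:3516  78:4685  79:2515
  80:5599  81:5067  82:15614  83:10906  84:10440  85:17678  86:9553  87:9293
  88:18745  89:5330  90:3324  91:8936  92:1705  93:3208  94:418  95:18461
  96:17777  97:14444  98:14022  99:19054
Giant step factor: 18763^(-100) ≡ 13879 (mod 19709).
Scan 19473·13879^i mod 19709 for i = 0, 1, …:
  i=0: 19473   i=1: 15959   i=2: 5219   i=3: 3926
  i=4: 13278   i=5: 6212   i=6: 9182   i=7: 18293
  i=8: 16918   i=9: 11605     …   i=43: 16502
  i=44: 12678
Match at i=44, j=57: e = 44·100 + 57 = 4457.

4457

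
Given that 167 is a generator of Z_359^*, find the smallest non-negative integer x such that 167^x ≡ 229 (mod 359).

Baby-step giant-step with m = ceil(sqrt(358)) = 19.
Baby table (167^j mod 359 for j=0..18):
  0:1  1:167  2:246  3:156  4:204  5:322  6:283  7:232
  8:331  9:350  10:292  11:299  12:32  13:318  14:333  15:325
  16:66  17:252  18:81
Giant step factor: 167^(-19) ≡ 231 (mod 359).
Scan 229·231^i mod 359 for i = 0, 1, …:
  i=0: 229   i=1: 126   i=2: 27   i=3: 134
  i=4: 80   i=5: 171   i=6: 11   i=7: 28
  i=8: 6   i=9: 309     …   i=15: 308
  i=16: 66
Match at i=16, j=16: x = 16·19 + 16 = 320.

320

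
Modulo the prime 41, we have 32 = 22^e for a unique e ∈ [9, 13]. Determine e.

10

Compute 22^9 mod 41 = 35, then multiply by 22 repeatedly:
  22^9=35  22^10=32
Found 32 at exponent 10.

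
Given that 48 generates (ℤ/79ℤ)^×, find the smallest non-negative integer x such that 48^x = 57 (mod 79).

Baby-step giant-step with m = ceil(sqrt(78)) = 9.
Baby table (48^j mod 79 for j=0..8):
  0:1  1:48  2:13  3:71  4:11  5:54  6:64  7:70
  8:42
Giant step factor: 48^(-9) ≡ 27 (mod 79).
Scan 57·27^i mod 79 for i = 0, 1, …:
  i=0: 57   i=1: 38   i=2: 78   i=3: 52
  i=4: 61   i=5: 67   i=6: 71
Match at i=6, j=3: x = 6·9 + 3 = 57.

57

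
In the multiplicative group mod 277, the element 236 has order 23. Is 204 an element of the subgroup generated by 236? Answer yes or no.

no

⟨236⟩ has order 23; its elements mod 277 are {1, 16, 19, 27, 30, 52, 69, 84, 131, 155, 157, 164, 169, 175, 201, 203, 211, 213, 218, 236, 256, 264, 273}.
204 is not in this set.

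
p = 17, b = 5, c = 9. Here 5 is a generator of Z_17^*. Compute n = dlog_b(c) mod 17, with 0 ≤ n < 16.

10

Successive powers of 5 modulo 17:
  5^0=1  5^1=5  5^2=8  5^3=6  5^4=13  5^5=14
  5^6=2  5^7=10  5^8=16  5^9=12  5^10=9
So 5^10 ≡ 9 (mod 17), giving n = 10.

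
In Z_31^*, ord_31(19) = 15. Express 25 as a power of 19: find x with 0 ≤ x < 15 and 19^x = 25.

10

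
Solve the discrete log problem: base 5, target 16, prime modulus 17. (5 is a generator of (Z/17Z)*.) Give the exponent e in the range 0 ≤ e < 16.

Successive powers of 5 modulo 17:
  5^0=1  5^1=5  5^2=8  5^3=6  5^4=13  5^5=14
  5^6=2  5^7=10  5^8=16
So 5^8 ≡ 16 (mod 17), giving e = 8.

8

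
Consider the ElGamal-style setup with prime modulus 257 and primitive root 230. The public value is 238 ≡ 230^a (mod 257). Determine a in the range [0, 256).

127

Baby-step giant-step with m = ceil(sqrt(256)) = 16.
Baby table (230^j mod 257 for j=0..15):
  0:1  1:230  2:215  3:106  4:222  5:174  6:185  7:145
  8:197  9:78  10:207  11:65  12:44  13:97  14:208  15:38
Giant step factor: 230^(-16) ≡ 129 (mod 257).
Scan 238·129^i mod 257 for i = 0, 1, …:
  i=0: 238   i=1: 119   i=2: 188   i=3: 94
  i=4: 47   i=5: 152   i=6: 76   i=7: 38
Match at i=7, j=15: a = 7·16 + 15 = 127.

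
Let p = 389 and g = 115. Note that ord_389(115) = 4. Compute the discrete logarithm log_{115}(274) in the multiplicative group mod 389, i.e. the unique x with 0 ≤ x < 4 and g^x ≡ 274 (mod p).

3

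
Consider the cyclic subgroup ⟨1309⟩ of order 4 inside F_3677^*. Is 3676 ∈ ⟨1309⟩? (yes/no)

yes

3676 ∈ ⟨1309⟩ iff 3676^4 ≡ 1 (mod 3677), since |⟨1309⟩| = 4.
3676^4 mod 3677 = 1.
Since 1 = 1, 3676 lies in the subgroup.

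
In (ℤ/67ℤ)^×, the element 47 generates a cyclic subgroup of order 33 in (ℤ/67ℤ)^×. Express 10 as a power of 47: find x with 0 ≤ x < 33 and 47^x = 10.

Successive powers of 47 modulo 67:
  47^0=1  47^1=47  47^2=65  47^3=40  47^4=4  47^5=54
  47^6=59  47^7=26  47^8=16  47^9=15  47^10=35  47^11=37
  47^12=64  47^13=60  47^14=6  47^15=14  47^16=55  47^17=39
  47^18=24  47^19=56  47^20=19  47^21=22  47^22=29  47^23=23
  47^24=9  47^25=21  47^26=49  47^27=25  47^28=36  47^29=17
  47^30=62  47^31=33  47^32=10
So 47^32 ≡ 10 (mod 67), giving x = 32.

32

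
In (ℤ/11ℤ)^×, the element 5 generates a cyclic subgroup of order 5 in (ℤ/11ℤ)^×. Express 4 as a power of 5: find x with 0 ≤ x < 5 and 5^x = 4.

Successive powers of 5 modulo 11:
  5^0=1  5^1=5  5^2=3  5^3=4
So 5^3 ≡ 4 (mod 11), giving x = 3.

3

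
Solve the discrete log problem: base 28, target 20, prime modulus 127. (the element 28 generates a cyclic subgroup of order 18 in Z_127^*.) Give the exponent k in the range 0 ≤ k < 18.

Successive powers of 28 modulo 127:
  28^0=1  28^1=28  28^2=22  28^3=108  28^4=103  28^5=90
  28^6=107  28^7=75  28^8=68  28^9=126  28^10=99  28^11=105
  28^12=19  28^13=24  28^14=37  28^15=20
So 28^15 ≡ 20 (mod 127), giving k = 15.

15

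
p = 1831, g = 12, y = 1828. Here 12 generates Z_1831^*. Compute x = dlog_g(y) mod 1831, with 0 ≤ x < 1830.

Baby-step giant-step with m = ceil(sqrt(1830)) = 43.
Baby table (12^j mod 1831 for j=0..42):
  0:1  1:12  2:144  3:1728  4:595  5:1647  6:1454  7:969
  8:642  9:380  10:898  11:1621  12:1142  13:887  14:1489  15:1389
  16:189  17:437  18:1582  19:674  20:764  21:13  22:156  23:41
  24:492  25:411  26:1270  27:592  28:1611  29:1022  30:1278  31:688
  32:932  33:198  34:545  35:1047  36:1578  37:626  38:188  39:425
  40:1438  41:777  42:169
Giant step factor: 12^(-43) ≡ 1673 (mod 1831).
Scan 1828·1673^i mod 1831 for i = 0, 1, …:
  i=0: 1828   i=1: 474   i=2: 179   i=3: 1014
  i=4: 916   i=5: 1752   i=6: 1496   i=7: 1662
  i=8: 1068   i=9: 1539     …   i=28: 743
  i=29: 1621
Match at i=29, j=11: x = 29·43 + 11 = 1258.

1258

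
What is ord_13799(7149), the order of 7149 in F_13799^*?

The order of 7149 must divide p − 1 = 13798 = 2 · 6899.
Divisors: 1, 2, 6899, 13798.
Check each in increasing order: 7149^1 ≡ 7149;  7149^2 ≡ 10504;  7149^6899 ≡ 13798;  7149^13798 ≡ 1.
Smallest exponent giving 1 is 13798.

13798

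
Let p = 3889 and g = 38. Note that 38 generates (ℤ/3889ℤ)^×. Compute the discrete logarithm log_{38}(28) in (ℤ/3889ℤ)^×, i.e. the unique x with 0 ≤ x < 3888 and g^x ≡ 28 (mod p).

Baby-step giant-step with m = ceil(sqrt(3888)) = 63.
Baby table (38^j mod 3889 for j=0..62):
  0:1  1:38  2:1444  3:426  4:632  5:682  6:2582  7:891
  8:2746  9:3234  10:2333  11:3096  12:978  13:2163  14:525  15:505
  16:3634  17:1977  18:1235  19:262  20:2178  21:1095  22:2720  23:2246
  24:3679  25:3687  26:102  27:3876  28:3395  29:673  30:2240  31:3451
  32:2801  33:1435  34:84  35:3192  36:737  37:783  38:2531  39:2842
  40:2993  41:953  42:1213  43:3315  44:1522  45:3390  46:483  47:2798
  48:1321  49:3530  50:1914  51:2730  52:2626  53:2563  54:169  55:2533
  56:2918  57:1992  58:1805  59:2477  60:790  61:2797  62:1283
Giant step factor: 38^(-63) ≡ 3037 (mod 3889).
Scan 28·3037^i mod 3889 for i = 0, 1, …:
  i=0: 28   i=1: 3367   i=2: 1398   i=3: 2827
  i=4: 2576   i=5: 2533
Match at i=5, j=55: x = 5·63 + 55 = 370.

370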